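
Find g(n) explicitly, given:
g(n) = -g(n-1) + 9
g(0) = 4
First-order linear non-homogeneous.
Homogeneous solution: g_h(n) = A·(-1)^n.
Try constant particular solution g_p = K: K = -K + 9 ⇒ K = \frac{9}{2}.
General: g(n) = A·(-1)^n + \frac{9}{2}.
Apply g(0) = 4: A + \frac{9}{2} = 4 ⇒ A = - \frac{1}{2}.
So g(n) = \frac{9}{2} - \frac{\left(-1\right)^{n}}{2}.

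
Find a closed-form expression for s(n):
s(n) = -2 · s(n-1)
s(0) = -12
Pure geometric recurrence with ratio -2.
By induction s(n) = s(0) · (-2)^n = - 12 \left(-2\right)^{n}.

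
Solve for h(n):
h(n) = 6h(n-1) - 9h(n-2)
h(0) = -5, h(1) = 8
Characteristic equation: x² - 6x + 9 = 0, which is (x - (3))².
Repeated root r = 3.
General solution: h(n) = (A + Bn)·(3)^n.
From h(0) = -5: A = -5.
From h(1) = 8: (A + B)·(3) = 8 ⇒ B = \frac{23}{3}.
So h(n) = \left(\frac{23 n}{3} - 5\right) \cdot (3)^n.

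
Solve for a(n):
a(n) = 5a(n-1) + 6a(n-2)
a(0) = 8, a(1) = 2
Characteristic equation: x² - 5x - 6 = 0, which factors as (x - (-1))(x - (6)) = 0.
Roots r₁ = -1, r₂ = 6 (distinct).
General solution: a(n) = A·(-1)^n + B·(6)^n.
From a(0) = 8: A + B = 8.
From a(1) = 2: -A + 6B = 2.
Solving: A = \frac{46}{7}, B = \frac{10}{7}.
So a(n) = \frac{46 \left(-1\right)^{n}}{7} + \frac{10 \cdot 6^{n}}{7}.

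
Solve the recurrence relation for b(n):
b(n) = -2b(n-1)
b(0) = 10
This is a homogeneous first-order recurrence with ratio -2.
By induction b(n) = b(0) · (-2)^n = 10 \left(-2\right)^{n}.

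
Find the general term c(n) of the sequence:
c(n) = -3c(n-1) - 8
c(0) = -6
First-order linear non-homogeneous.
Homogeneous solution: c_h(n) = A·(-3)^n.
Try constant particular solution c_p = K: K = -3K - 8 ⇒ K = -2.
General: c(n) = A·(-3)^n - 2.
Apply c(0) = -6: A - 2 = -6 ⇒ A = -4.
So c(n) = - 4 \left(-3\right)^{n} - 2.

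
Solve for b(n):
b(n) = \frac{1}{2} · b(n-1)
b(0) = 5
Pure geometric recurrence with ratio \frac{1}{2}.
By induction b(n) = b(0) · (\frac{1}{2})^n = 5 \cdot 2^{- n}.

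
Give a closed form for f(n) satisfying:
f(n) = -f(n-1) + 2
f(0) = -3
First-order linear non-homogeneous.
Homogeneous solution: f_h(n) = A·(-1)^n.
Try constant particular solution f_p = K: K = -K + 2 ⇒ K = 1.
General: f(n) = A·(-1)^n + 1.
Apply f(0) = -3: A + 1 = -3 ⇒ A = -4.
So f(n) = 1 - 4 \left(-1\right)^{n}.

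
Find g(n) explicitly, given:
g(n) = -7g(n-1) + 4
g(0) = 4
First-order linear non-homogeneous.
Homogeneous solution: g_h(n) = A·(-7)^n.
Try constant particular solution g_p = K: K = -7K + 4 ⇒ K = \frac{1}{2}.
General: g(n) = A·(-7)^n + \frac{1}{2}.
Apply g(0) = 4: A + \frac{1}{2} = 4 ⇒ A = \frac{7}{2}.
So g(n) = \frac{7 \left(-7\right)^{n}}{2} + \frac{1}{2}.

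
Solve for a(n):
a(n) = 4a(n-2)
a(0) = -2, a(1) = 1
Characteristic equation: x² - 4 = 0, which factors as (x - (-2))(x - (2)) = 0.
Roots r₁ = -2, r₂ = 2 (distinct).
General solution: a(n) = A·(-2)^n + B·(2)^n.
From a(0) = -2: A + B = -2.
From a(1) = 1: -2A + 2B = 1.
Solving: A = - \frac{5}{4}, B = - \frac{3}{4}.
So a(n) = - \frac{5 \left(-2\right)^{n}}{4} - \frac{3 \cdot 2^{n}}{4}.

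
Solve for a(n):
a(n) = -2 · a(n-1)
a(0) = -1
Pure geometric recurrence with ratio -2.
By induction a(n) = a(0) · (-2)^n = - \left(-2\right)^{n}.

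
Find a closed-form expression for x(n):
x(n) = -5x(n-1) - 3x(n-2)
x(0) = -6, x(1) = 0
Characteristic equation: x² + 5x + 3 = 0.
Discriminant Δ = (-5)² + 4·(-3) = 13.
Roots r₁,₂ = (-5 ± √13)/2, so r₁ = - \frac{5}{2} + \frac{\sqrt{13}}{2}, r₂ = - \frac{5}{2} - \frac{\sqrt{13}}{2}.
General solution: x(n) = A·r₁^n + B·r₂^n.
From the initial conditions, A + B = -6 and r₁A + r₂B = 0.
Since r₁ - r₂ = √13: A = (0 - (-6)r₂)/√13 = - \frac{15 \sqrt{13}}{13} - 3, and B = -6 - A = -3 + \frac{15 \sqrt{13}}{13}.
So x(n) = \left(- \frac{15 \sqrt{13}}{13} - 3\right)\left(- \frac{5}{2} + \frac{\sqrt{13}}{2}\right)^n + \left(-3 + \frac{15 \sqrt{13}}{13}\right)\left(- \frac{5}{2} - \frac{\sqrt{13}}{2}\right)^n.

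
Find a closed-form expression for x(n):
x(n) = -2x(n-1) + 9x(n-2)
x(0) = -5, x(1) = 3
Characteristic equation: x² + 2x - 9 = 0.
Discriminant Δ = (-2)² + 4·(9) = 40.
Roots r₁,₂ = (-2 ± √40)/2, so r₁ = -1 + \sqrt{10}, r₂ = - \sqrt{10} - 1.
General solution: x(n) = A·r₁^n + B·r₂^n.
From the initial conditions, A + B = -5 and r₁A + r₂B = 3.
Since r₁ - r₂ = √40: A = (3 - (-5)r₂)/√40 = - \frac{5}{2} - \frac{\sqrt{10}}{10}, and B = -5 - A = - \frac{5}{2} + \frac{\sqrt{10}}{10}.
So x(n) = \left(- \frac{5}{2} - \frac{\sqrt{10}}{10}\right)\left(-1 + \sqrt{10}\right)^n + \left(- \frac{5}{2} + \frac{\sqrt{10}}{10}\right)\left(- \sqrt{10} - 1\right)^n.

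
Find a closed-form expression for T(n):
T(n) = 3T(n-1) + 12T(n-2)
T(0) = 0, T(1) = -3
Characteristic equation: x² - 3x - 12 = 0.
Discriminant Δ = (3)² + 4·(12) = 57.
Roots r₁,₂ = (3 ± √57)/2, so r₁ = \frac{3}{2} + \frac{\sqrt{57}}{2}, r₂ = \frac{3}{2} - \frac{\sqrt{57}}{2}.
General solution: T(n) = A·r₁^n + B·r₂^n.
From the initial conditions, A + B = 0 and r₁A + r₂B = -3.
Since r₁ - r₂ = √57: A = (-3 - (0)r₂)/√57 = - \frac{\sqrt{57}}{19}, and B = 0 - A = \frac{\sqrt{57}}{19}.
So T(n) = \left(- \frac{\sqrt{57}}{19}\right)\left(\frac{3}{2} + \frac{\sqrt{57}}{2}\right)^n + \left(\frac{\sqrt{57}}{19}\right)\left(\frac{3}{2} - \frac{\sqrt{57}}{2}\right)^n.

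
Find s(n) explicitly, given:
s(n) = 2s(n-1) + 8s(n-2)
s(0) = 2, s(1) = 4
Characteristic equation: x² - 2x - 8 = 0, which factors as (x - (4))(x - (-2)) = 0.
Roots r₁ = 4, r₂ = -2 (distinct).
General solution: s(n) = A·(4)^n + B·(-2)^n.
From s(0) = 2: A + B = 2.
From s(1) = 4: 4A - 2B = 4.
Solving: A = \frac{4}{3}, B = \frac{2}{3}.
So s(n) = \frac{2 \left(-2\right)^{n}}{3} + \frac{4 \cdot 4^{n}}{3}.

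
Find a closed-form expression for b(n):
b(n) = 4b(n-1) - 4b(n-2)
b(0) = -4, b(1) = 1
Characteristic equation: x² - 4x + 4 = 0, which is (x - (2))².
Repeated root r = 2.
General solution: b(n) = (A + Bn)·(2)^n.
From b(0) = -4: A = -4.
From b(1) = 1: (A + B)·(2) = 1 ⇒ B = \frac{9}{2}.
So b(n) = \left(\frac{9 n}{2} - 4\right) \cdot (2)^n.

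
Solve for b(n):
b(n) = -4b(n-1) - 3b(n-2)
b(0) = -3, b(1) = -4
Characteristic equation: x² + 4x + 3 = 0, which factors as (x - (-1))(x - (-3)) = 0.
Roots r₁ = -1, r₂ = -3 (distinct).
General solution: b(n) = A·(-1)^n + B·(-3)^n.
From b(0) = -3: A + B = -3.
From b(1) = -4: -A - 3B = -4.
Solving: A = - \frac{13}{2}, B = \frac{7}{2}.
So b(n) = - \frac{13 \left(-1\right)^{n}}{2} + \frac{7 \left(-3\right)^{n}}{2}.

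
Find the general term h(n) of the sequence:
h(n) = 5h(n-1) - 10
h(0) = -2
First-order linear non-homogeneous.
Homogeneous solution: h_h(n) = A·(5)^n.
Try constant particular solution h_p = K: K = 5K - 10 ⇒ K = \frac{5}{2}.
General: h(n) = A·(5)^n + \frac{5}{2}.
Apply h(0) = -2: A + \frac{5}{2} = -2 ⇒ A = - \frac{9}{2}.
So h(n) = \frac{5}{2} - \frac{9 \cdot 5^{n}}{2}.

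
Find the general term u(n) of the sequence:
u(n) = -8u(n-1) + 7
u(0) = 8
First-order linear non-homogeneous.
Homogeneous solution: u_h(n) = A·(-8)^n.
Try constant particular solution u_p = K: K = -8K + 7 ⇒ K = \frac{7}{9}.
General: u(n) = A·(-8)^n + \frac{7}{9}.
Apply u(0) = 8: A + \frac{7}{9} = 8 ⇒ A = \frac{65}{9}.
So u(n) = \frac{65 \left(-8\right)^{n}}{9} + \frac{7}{9}.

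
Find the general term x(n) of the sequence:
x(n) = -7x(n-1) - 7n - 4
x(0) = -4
First-order linear with linear forcing.
Homogeneous solution: x_h(n) = A·(-7)^n.
Try particular x_p(n) = pn + q. Substituting:
  pn + q = -7(p(n-1) + q) - 7n - 4.
Matching the n-coefficient: p = -7p - 7 ⇒ p = - \frac{7}{8}.
Matching constants: q = 7p - 7q - 4 ⇒ q = - \frac{81}{64}.
General: x(n) = A·(-7)^n - \frac{7 n}{8} - \frac{81}{64}.
Apply x(0) = -4: A - \frac{81}{64} = -4 ⇒ A = - \frac{175}{64}.
So x(n) = - \frac{175 \left(-7\right)^{n}}{64} - \frac{7 n}{8} - \frac{81}{64}.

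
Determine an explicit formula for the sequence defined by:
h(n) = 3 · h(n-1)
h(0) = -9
Pure geometric recurrence with ratio 3.
By induction h(n) = h(0) · (3)^n = - 9 \cdot 3^{n}.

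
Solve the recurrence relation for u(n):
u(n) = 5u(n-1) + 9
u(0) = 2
First-order linear non-homogeneous.
Homogeneous solution: u_h(n) = A·(5)^n.
Try constant particular solution u_p = K: K = 5K + 9 ⇒ K = - \frac{9}{4}.
General: u(n) = A·(5)^n - \frac{9}{4}.
Apply u(0) = 2: A - \frac{9}{4} = 2 ⇒ A = \frac{17}{4}.
So u(n) = \frac{17 \cdot 5^{n}}{4} - \frac{9}{4}.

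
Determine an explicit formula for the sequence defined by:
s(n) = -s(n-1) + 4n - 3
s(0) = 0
First-order linear with linear forcing.
Homogeneous solution: s_h(n) = A·(-1)^n.
Try particular s_p(n) = pn + q. Substituting:
  pn + q = -(p(n-1) + q) + 4n - 3.
Matching the n-coefficient: p = -p + 4 ⇒ p = 2.
Matching constants: q = p - q - 3 ⇒ q = - \frac{1}{2}.
General: s(n) = A·(-1)^n + 2 n - \frac{1}{2}.
Apply s(0) = 0: A - \frac{1}{2} = 0 ⇒ A = \frac{1}{2}.
So s(n) = \frac{\left(-1\right)^{n}}{2} + 2 n - \frac{1}{2}.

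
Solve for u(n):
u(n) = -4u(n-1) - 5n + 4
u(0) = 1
First-order linear with linear forcing.
Homogeneous solution: u_h(n) = A·(-4)^n.
Try particular u_p(n) = pn + q. Substituting:
  pn + q = -4(p(n-1) + q) - 5n + 4.
Matching the n-coefficient: p = -4p - 5 ⇒ p = -1.
Matching constants: q = 4p - 4q + 4 ⇒ q = 0.
General: u(n) = A·(-4)^n - n + 0.
Apply u(0) = 1: A + 0 = 1 ⇒ A = 1.
So u(n) = \left(-4\right)^{n} - n.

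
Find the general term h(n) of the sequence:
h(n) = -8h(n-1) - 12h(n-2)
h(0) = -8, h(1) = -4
Characteristic equation: x² + 8x + 12 = 0, which factors as (x - (-2))(x - (-6)) = 0.
Roots r₁ = -2, r₂ = -6 (distinct).
General solution: h(n) = A·(-2)^n + B·(-6)^n.
From h(0) = -8: A + B = -8.
From h(1) = -4: -2A - 6B = -4.
Solving: A = -13, B = 5.
So h(n) = - 13 \left(-2\right)^{n} + 5 \left(-6\right)^{n}.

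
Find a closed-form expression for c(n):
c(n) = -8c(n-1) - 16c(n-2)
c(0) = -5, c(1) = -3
Characteristic equation: x² + 8x + 16 = 0, which is (x - (-4))².
Repeated root r = -4.
General solution: c(n) = (A + Bn)·(-4)^n.
From c(0) = -5: A = -5.
From c(1) = -3: (A + B)·(-4) = -3 ⇒ B = \frac{23}{4}.
So c(n) = \left(\frac{23 n}{4} - 5\right) \cdot (-4)^n.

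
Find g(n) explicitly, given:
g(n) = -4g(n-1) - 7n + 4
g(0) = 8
First-order linear with linear forcing.
Homogeneous solution: g_h(n) = A·(-4)^n.
Try particular g_p(n) = pn + q. Substituting:
  pn + q = -4(p(n-1) + q) - 7n + 4.
Matching the n-coefficient: p = -4p - 7 ⇒ p = - \frac{7}{5}.
Matching constants: q = 4p - 4q + 4 ⇒ q = - \frac{8}{25}.
General: g(n) = A·(-4)^n - \frac{7 n}{5} - \frac{8}{25}.
Apply g(0) = 8: A - \frac{8}{25} = 8 ⇒ A = \frac{208}{25}.
So g(n) = \frac{208 \left(-4\right)^{n}}{25} - \frac{7 n}{5} - \frac{8}{25}.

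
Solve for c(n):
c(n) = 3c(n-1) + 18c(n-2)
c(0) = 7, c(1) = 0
Characteristic equation: x² - 3x - 18 = 0, which factors as (x - (-3))(x - (6)) = 0.
Roots r₁ = -3, r₂ = 6 (distinct).
General solution: c(n) = A·(-3)^n + B·(6)^n.
From c(0) = 7: A + B = 7.
From c(1) = 0: -3A + 6B = 0.
Solving: A = \frac{14}{3}, B = \frac{7}{3}.
So c(n) = \frac{14 \left(-3\right)^{n}}{3} + \frac{7 \cdot 6^{n}}{3}.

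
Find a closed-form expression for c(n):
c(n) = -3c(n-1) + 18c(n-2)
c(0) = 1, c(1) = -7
Characteristic equation: x² + 3x - 18 = 0, which factors as (x - (3))(x - (-6)) = 0.
Roots r₁ = 3, r₂ = -6 (distinct).
General solution: c(n) = A·(3)^n + B·(-6)^n.
From c(0) = 1: A + B = 1.
From c(1) = -7: 3A - 6B = -7.
Solving: A = - \frac{1}{9}, B = \frac{10}{9}.
So c(n) = \frac{10 \left(-6\right)^{n}}{9} - \frac{3^{n}}{9}.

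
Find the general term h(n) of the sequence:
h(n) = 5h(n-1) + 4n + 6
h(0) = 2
First-order linear with linear forcing.
Homogeneous solution: h_h(n) = A·(5)^n.
Try particular h_p(n) = pn + q. Substituting:
  pn + q = 5(p(n-1) + q) + 4n + 6.
Matching the n-coefficient: p = 5p + 4 ⇒ p = -1.
Matching constants: q = -5p + 5q + 6 ⇒ q = - \frac{11}{4}.
General: h(n) = A·(5)^n - n - \frac{11}{4}.
Apply h(0) = 2: A - \frac{11}{4} = 2 ⇒ A = \frac{19}{4}.
So h(n) = \frac{19 \cdot 5^{n}}{4} - n - \frac{11}{4}.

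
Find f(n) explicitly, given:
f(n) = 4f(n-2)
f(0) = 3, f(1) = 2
Characteristic equation: x² - 4 = 0, which factors as (x - (-2))(x - (2)) = 0.
Roots r₁ = -2, r₂ = 2 (distinct).
General solution: f(n) = A·(-2)^n + B·(2)^n.
From f(0) = 3: A + B = 3.
From f(1) = 2: -2A + 2B = 2.
Solving: A = 1, B = 2.
So f(n) = \left(-2\right)^{n} + 2 \cdot 2^{n}.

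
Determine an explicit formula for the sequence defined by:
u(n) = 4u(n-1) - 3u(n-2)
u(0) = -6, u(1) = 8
Characteristic equation: x² - 4x + 3 = 0, which factors as (x - (3))(x - (1)) = 0.
Roots r₁ = 3, r₂ = 1 (distinct).
General solution: u(n) = A·(3)^n + B·(1)^n.
From u(0) = -6: A + B = -6.
From u(1) = 8: 3A + B = 8.
Solving: A = 7, B = -13.
So u(n) = 7 \cdot 3^{n} - 13.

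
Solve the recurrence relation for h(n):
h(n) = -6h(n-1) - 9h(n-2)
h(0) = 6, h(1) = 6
Characteristic equation: x² + 6x + 9 = 0, which is (x - (-3))².
Repeated root r = -3.
General solution: h(n) = (A + Bn)·(-3)^n.
From h(0) = 6: A = 6.
From h(1) = 6: (A + B)·(-3) = 6 ⇒ B = -8.
So h(n) = \left(6 - 8 n\right) \cdot (-3)^n.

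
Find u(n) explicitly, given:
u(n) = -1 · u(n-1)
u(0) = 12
Pure geometric recurrence with ratio -1.
By induction u(n) = u(0) · (-1)^n = 12 \left(-1\right)^{n}.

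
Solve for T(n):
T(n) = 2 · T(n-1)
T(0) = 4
Pure geometric recurrence with ratio 2.
By induction T(n) = T(0) · (2)^n = 4 \cdot 2^{n}.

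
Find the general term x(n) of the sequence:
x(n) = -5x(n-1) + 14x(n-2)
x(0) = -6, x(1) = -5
Characteristic equation: x² + 5x - 14 = 0, which factors as (x - (2))(x - (-7)) = 0.
Roots r₁ = 2, r₂ = -7 (distinct).
General solution: x(n) = A·(2)^n + B·(-7)^n.
From x(0) = -6: A + B = -6.
From x(1) = -5: 2A - 7B = -5.
Solving: A = - \frac{47}{9}, B = - \frac{7}{9}.
So x(n) = - \frac{7 \left(-7\right)^{n}}{9} - \frac{47 \cdot 2^{n}}{9}.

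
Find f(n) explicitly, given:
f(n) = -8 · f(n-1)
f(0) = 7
Pure geometric recurrence with ratio -8.
By induction f(n) = f(0) · (-8)^n = 7 \left(-8\right)^{n}.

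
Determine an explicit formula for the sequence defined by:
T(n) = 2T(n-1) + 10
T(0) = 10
First-order linear non-homogeneous.
Homogeneous solution: T_h(n) = A·(2)^n.
Try constant particular solution T_p = K: K = 2K + 10 ⇒ K = -10.
General: T(n) = A·(2)^n - 10.
Apply T(0) = 10: A - 10 = 10 ⇒ A = 20.
So T(n) = 20 \cdot 2^{n} - 10.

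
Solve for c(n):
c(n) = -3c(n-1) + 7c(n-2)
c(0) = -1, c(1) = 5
Characteristic equation: x² + 3x - 7 = 0.
Discriminant Δ = (-3)² + 4·(7) = 37.
Roots r₁,₂ = (-3 ± √37)/2, so r₁ = - \frac{3}{2} + \frac{\sqrt{37}}{2}, r₂ = - \frac{\sqrt{37}}{2} - \frac{3}{2}.
General solution: c(n) = A·r₁^n + B·r₂^n.
From the initial conditions, A + B = -1 and r₁A + r₂B = 5.
Since r₁ - r₂ = √37: A = (5 - (-1)r₂)/√37 = - \frac{1}{2} + \frac{7 \sqrt{37}}{74}, and B = -1 - A = - \frac{7 \sqrt{37}}{74} - \frac{1}{2}.
So c(n) = \left(- \frac{1}{2} + \frac{7 \sqrt{37}}{74}\right)\left(- \frac{3}{2} + \frac{\sqrt{37}}{2}\right)^n + \left(- \frac{7 \sqrt{37}}{74} - \frac{1}{2}\right)\left(- \frac{\sqrt{37}}{2} - \frac{3}{2}\right)^n.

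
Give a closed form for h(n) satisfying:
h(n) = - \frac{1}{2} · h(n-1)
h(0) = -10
Pure geometric recurrence with ratio - \frac{1}{2}.
By induction h(n) = h(0) · (- \frac{1}{2})^n = - 10 \left(- \frac{1}{2}\right)^{n}.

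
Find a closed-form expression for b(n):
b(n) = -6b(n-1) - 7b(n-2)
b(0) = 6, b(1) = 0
Characteristic equation: x² + 6x + 7 = 0.
Discriminant Δ = (-6)² + 4·(-7) = 8.
Roots r₁,₂ = (-6 ± √8)/2, so r₁ = -3 + \sqrt{2}, r₂ = -3 - \sqrt{2}.
General solution: b(n) = A·r₁^n + B·r₂^n.
From the initial conditions, A + B = 6 and r₁A + r₂B = 0.
Since r₁ - r₂ = √8: A = (0 - (6)r₂)/√8 = 3 + \frac{9 \sqrt{2}}{2}, and B = 6 - A = 3 - \frac{9 \sqrt{2}}{2}.
So b(n) = \left(3 + \frac{9 \sqrt{2}}{2}\right)\left(-3 + \sqrt{2}\right)^n + \left(3 - \frac{9 \sqrt{2}}{2}\right)\left(-3 - \sqrt{2}\right)^n.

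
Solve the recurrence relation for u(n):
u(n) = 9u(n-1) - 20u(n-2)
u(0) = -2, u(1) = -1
Characteristic equation: x² - 9x + 20 = 0, which factors as (x - (5))(x - (4)) = 0.
Roots r₁ = 5, r₂ = 4 (distinct).
General solution: u(n) = A·(5)^n + B·(4)^n.
From u(0) = -2: A + B = -2.
From u(1) = -1: 5A + 4B = -1.
Solving: A = 7, B = -9.
So u(n) = - 9 \cdot 4^{n} + 7 \cdot 5^{n}.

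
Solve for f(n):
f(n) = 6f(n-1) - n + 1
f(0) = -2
First-order linear with linear forcing.
Homogeneous solution: f_h(n) = A·(6)^n.
Try particular f_p(n) = pn + q. Substituting:
  pn + q = 6(p(n-1) + q) - n + 1.
Matching the n-coefficient: p = 6p - 1 ⇒ p = \frac{1}{5}.
Matching constants: q = -6p + 6q + 1 ⇒ q = \frac{1}{25}.
General: f(n) = A·(6)^n + \frac{n}{5} + \frac{1}{25}.
Apply f(0) = -2: A + \frac{1}{25} = -2 ⇒ A = - \frac{51}{25}.
So f(n) = - \frac{51 \cdot 6^{n}}{25} + \frac{n}{5} + \frac{1}{25}.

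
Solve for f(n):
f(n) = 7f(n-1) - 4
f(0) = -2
First-order linear non-homogeneous.
Homogeneous solution: f_h(n) = A·(7)^n.
Try constant particular solution f_p = K: K = 7K - 4 ⇒ K = \frac{2}{3}.
General: f(n) = A·(7)^n + \frac{2}{3}.
Apply f(0) = -2: A + \frac{2}{3} = -2 ⇒ A = - \frac{8}{3}.
So f(n) = \frac{2}{3} - \frac{8 \cdot 7^{n}}{3}.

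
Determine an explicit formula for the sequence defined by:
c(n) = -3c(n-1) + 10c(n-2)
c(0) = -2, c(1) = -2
Characteristic equation: x² + 3x - 10 = 0, which factors as (x - (-5))(x - (2)) = 0.
Roots r₁ = -5, r₂ = 2 (distinct).
General solution: c(n) = A·(-5)^n + B·(2)^n.
From c(0) = -2: A + B = -2.
From c(1) = -2: -5A + 2B = -2.
Solving: A = - \frac{2}{7}, B = - \frac{12}{7}.
So c(n) = - \frac{2 \left(-5\right)^{n}}{7} - \frac{12 \cdot 2^{n}}{7}.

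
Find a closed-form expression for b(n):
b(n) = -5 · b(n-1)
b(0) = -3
Pure geometric recurrence with ratio -5.
By induction b(n) = b(0) · (-5)^n = - 3 \left(-5\right)^{n}.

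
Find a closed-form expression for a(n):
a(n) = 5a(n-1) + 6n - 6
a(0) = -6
First-order linear with linear forcing.
Homogeneous solution: a_h(n) = A·(5)^n.
Try particular a_p(n) = pn + q. Substituting:
  pn + q = 5(p(n-1) + q) + 6n - 6.
Matching the n-coefficient: p = 5p + 6 ⇒ p = - \frac{3}{2}.
Matching constants: q = -5p + 5q - 6 ⇒ q = - \frac{3}{8}.
General: a(n) = A·(5)^n - \frac{3 n}{2} - \frac{3}{8}.
Apply a(0) = -6: A - \frac{3}{8} = -6 ⇒ A = - \frac{45}{8}.
So a(n) = - \frac{45 \cdot 5^{n}}{8} - \frac{3 n}{2} - \frac{3}{8}.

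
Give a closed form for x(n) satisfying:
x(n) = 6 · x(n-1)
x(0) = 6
Pure geometric recurrence with ratio 6.
By induction x(n) = x(0) · (6)^n = 6 \cdot 6^{n}.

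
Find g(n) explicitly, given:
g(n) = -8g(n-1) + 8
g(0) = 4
First-order linear non-homogeneous.
Homogeneous solution: g_h(n) = A·(-8)^n.
Try constant particular solution g_p = K: K = -8K + 8 ⇒ K = \frac{8}{9}.
General: g(n) = A·(-8)^n + \frac{8}{9}.
Apply g(0) = 4: A + \frac{8}{9} = 4 ⇒ A = \frac{28}{9}.
So g(n) = \frac{28 \left(-8\right)^{n}}{9} + \frac{8}{9}.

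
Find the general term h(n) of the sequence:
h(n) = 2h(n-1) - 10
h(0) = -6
First-order linear non-homogeneous.
Homogeneous solution: h_h(n) = A·(2)^n.
Try constant particular solution h_p = K: K = 2K - 10 ⇒ K = 10.
General: h(n) = A·(2)^n + 10.
Apply h(0) = -6: A + 10 = -6 ⇒ A = -16.
So h(n) = 10 - 16 \cdot 2^{n}.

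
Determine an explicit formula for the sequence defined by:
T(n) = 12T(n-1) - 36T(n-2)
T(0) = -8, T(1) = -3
Characteristic equation: x² - 12x + 36 = 0, which is (x - (6))².
Repeated root r = 6.
General solution: T(n) = (A + Bn)·(6)^n.
From T(0) = -8: A = -8.
From T(1) = -3: (A + B)·(6) = -3 ⇒ B = \frac{15}{2}.
So T(n) = \left(\frac{15 n}{2} - 8\right) \cdot (6)^n.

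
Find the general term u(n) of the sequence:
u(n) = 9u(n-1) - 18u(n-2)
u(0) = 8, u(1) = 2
Characteristic equation: x² - 9x + 18 = 0, which factors as (x - (6))(x - (3)) = 0.
Roots r₁ = 6, r₂ = 3 (distinct).
General solution: u(n) = A·(6)^n + B·(3)^n.
From u(0) = 8: A + B = 8.
From u(1) = 2: 6A + 3B = 2.
Solving: A = - \frac{22}{3}, B = \frac{46}{3}.
So u(n) = \frac{46 \cdot 3^{n}}{3} - \frac{22 \cdot 6^{n}}{3}.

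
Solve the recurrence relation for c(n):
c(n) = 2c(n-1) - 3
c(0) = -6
First-order linear non-homogeneous.
Homogeneous solution: c_h(n) = A·(2)^n.
Try constant particular solution c_p = K: K = 2K - 3 ⇒ K = 3.
General: c(n) = A·(2)^n + 3.
Apply c(0) = -6: A + 3 = -6 ⇒ A = -9.
So c(n) = 3 - 9 \cdot 2^{n}.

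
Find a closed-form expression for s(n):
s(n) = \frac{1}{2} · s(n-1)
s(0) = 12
Pure geometric recurrence with ratio \frac{1}{2}.
By induction s(n) = s(0) · (\frac{1}{2})^n = 12 \cdot 2^{- n}.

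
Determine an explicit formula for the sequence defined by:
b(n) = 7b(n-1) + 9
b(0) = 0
First-order linear non-homogeneous.
Homogeneous solution: b_h(n) = A·(7)^n.
Try constant particular solution b_p = K: K = 7K + 9 ⇒ K = - \frac{3}{2}.
General: b(n) = A·(7)^n - \frac{3}{2}.
Apply b(0) = 0: A - \frac{3}{2} = 0 ⇒ A = \frac{3}{2}.
So b(n) = \frac{3 \cdot 7^{n}}{2} - \frac{3}{2}.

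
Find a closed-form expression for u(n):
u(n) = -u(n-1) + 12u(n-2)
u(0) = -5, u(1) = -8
Characteristic equation: x² + x - 12 = 0, which factors as (x - (-4))(x - (3)) = 0.
Roots r₁ = -4, r₂ = 3 (distinct).
General solution: u(n) = A·(-4)^n + B·(3)^n.
From u(0) = -5: A + B = -5.
From u(1) = -8: -4A + 3B = -8.
Solving: A = -1, B = -4.
So u(n) = - \left(-4\right)^{n} - 4 \cdot 3^{n}.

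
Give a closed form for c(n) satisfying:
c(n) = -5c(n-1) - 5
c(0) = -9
First-order linear non-homogeneous.
Homogeneous solution: c_h(n) = A·(-5)^n.
Try constant particular solution c_p = K: K = -5K - 5 ⇒ K = - \frac{5}{6}.
General: c(n) = A·(-5)^n - \frac{5}{6}.
Apply c(0) = -9: A - \frac{5}{6} = -9 ⇒ A = - \frac{49}{6}.
So c(n) = - \frac{49 \left(-5\right)^{n}}{6} - \frac{5}{6}.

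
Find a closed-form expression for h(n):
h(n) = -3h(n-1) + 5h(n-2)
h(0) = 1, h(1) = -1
Characteristic equation: x² + 3x - 5 = 0.
Discriminant Δ = (-3)² + 4·(5) = 29.
Roots r₁,₂ = (-3 ± √29)/2, so r₁ = - \frac{3}{2} + \frac{\sqrt{29}}{2}, r₂ = - \frac{\sqrt{29}}{2} - \frac{3}{2}.
General solution: h(n) = A·r₁^n + B·r₂^n.
From the initial conditions, A + B = 1 and r₁A + r₂B = -1.
Since r₁ - r₂ = √29: A = (-1 - (1)r₂)/√29 = \frac{\sqrt{29}}{58} + \frac{1}{2}, and B = 1 - A = \frac{1}{2} - \frac{\sqrt{29}}{58}.
So h(n) = \left(\frac{\sqrt{29}}{58} + \frac{1}{2}\right)\left(- \frac{3}{2} + \frac{\sqrt{29}}{2}\right)^n + \left(\frac{1}{2} - \frac{\sqrt{29}}{58}\right)\left(- \frac{\sqrt{29}}{2} - \frac{3}{2}\right)^n.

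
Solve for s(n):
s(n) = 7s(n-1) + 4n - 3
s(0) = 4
First-order linear with linear forcing.
Homogeneous solution: s_h(n) = A·(7)^n.
Try particular s_p(n) = pn + q. Substituting:
  pn + q = 7(p(n-1) + q) + 4n - 3.
Matching the n-coefficient: p = 7p + 4 ⇒ p = - \frac{2}{3}.
Matching constants: q = -7p + 7q - 3 ⇒ q = - \frac{5}{18}.
General: s(n) = A·(7)^n - \frac{2 n}{3} - \frac{5}{18}.
Apply s(0) = 4: A - \frac{5}{18} = 4 ⇒ A = \frac{77}{18}.
So s(n) = \frac{77 \cdot 7^{n}}{18} - \frac{2 n}{3} - \frac{5}{18}.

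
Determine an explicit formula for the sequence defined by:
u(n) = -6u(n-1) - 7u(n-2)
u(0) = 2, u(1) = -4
Characteristic equation: x² + 6x + 7 = 0.
Discriminant Δ = (-6)² + 4·(-7) = 8.
Roots r₁,₂ = (-6 ± √8)/2, so r₁ = -3 + \sqrt{2}, r₂ = -3 - \sqrt{2}.
General solution: u(n) = A·r₁^n + B·r₂^n.
From the initial conditions, A + B = 2 and r₁A + r₂B = -4.
Since r₁ - r₂ = √8: A = (-4 - (2)r₂)/√8 = \frac{\sqrt{2}}{2} + 1, and B = 2 - A = 1 - \frac{\sqrt{2}}{2}.
So u(n) = \left(\frac{\sqrt{2}}{2} + 1\right)\left(-3 + \sqrt{2}\right)^n + \left(1 - \frac{\sqrt{2}}{2}\right)\left(-3 - \sqrt{2}\right)^n.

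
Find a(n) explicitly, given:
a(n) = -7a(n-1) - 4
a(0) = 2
First-order linear non-homogeneous.
Homogeneous solution: a_h(n) = A·(-7)^n.
Try constant particular solution a_p = K: K = -7K - 4 ⇒ K = - \frac{1}{2}.
General: a(n) = A·(-7)^n - \frac{1}{2}.
Apply a(0) = 2: A - \frac{1}{2} = 2 ⇒ A = \frac{5}{2}.
So a(n) = \frac{5 \left(-7\right)^{n}}{2} - \frac{1}{2}.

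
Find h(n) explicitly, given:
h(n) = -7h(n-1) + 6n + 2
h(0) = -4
First-order linear with linear forcing.
Homogeneous solution: h_h(n) = A·(-7)^n.
Try particular h_p(n) = pn + q. Substituting:
  pn + q = -7(p(n-1) + q) + 6n + 2.
Matching the n-coefficient: p = -7p + 6 ⇒ p = \frac{3}{4}.
Matching constants: q = 7p - 7q + 2 ⇒ q = \frac{29}{32}.
General: h(n) = A·(-7)^n + \frac{3 n}{4} + \frac{29}{32}.
Apply h(0) = -4: A + \frac{29}{32} = -4 ⇒ A = - \frac{157}{32}.
So h(n) = - \frac{157 \left(-7\right)^{n}}{32} + \frac{3 n}{4} + \frac{29}{32}.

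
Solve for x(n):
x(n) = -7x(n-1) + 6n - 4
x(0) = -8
First-order linear with linear forcing.
Homogeneous solution: x_h(n) = A·(-7)^n.
Try particular x_p(n) = pn + q. Substituting:
  pn + q = -7(p(n-1) + q) + 6n - 4.
Matching the n-coefficient: p = -7p + 6 ⇒ p = \frac{3}{4}.
Matching constants: q = 7p - 7q - 4 ⇒ q = \frac{5}{32}.
General: x(n) = A·(-7)^n + \frac{3 n}{4} + \frac{5}{32}.
Apply x(0) = -8: A + \frac{5}{32} = -8 ⇒ A = - \frac{261}{32}.
So x(n) = - \frac{261 \left(-7\right)^{n}}{32} + \frac{3 n}{4} + \frac{5}{32}.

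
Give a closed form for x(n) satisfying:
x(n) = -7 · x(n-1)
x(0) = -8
Pure geometric recurrence with ratio -7.
By induction x(n) = x(0) · (-7)^n = - 8 \left(-7\right)^{n}.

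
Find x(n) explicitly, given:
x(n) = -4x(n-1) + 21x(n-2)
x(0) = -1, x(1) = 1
Characteristic equation: x² + 4x - 21 = 0, which factors as (x - (-7))(x - (3)) = 0.
Roots r₁ = -7, r₂ = 3 (distinct).
General solution: x(n) = A·(-7)^n + B·(3)^n.
From x(0) = -1: A + B = -1.
From x(1) = 1: -7A + 3B = 1.
Solving: A = - \frac{2}{5}, B = - \frac{3}{5}.
So x(n) = - \frac{2 \left(-7\right)^{n}}{5} - \frac{3 \cdot 3^{n}}{5}.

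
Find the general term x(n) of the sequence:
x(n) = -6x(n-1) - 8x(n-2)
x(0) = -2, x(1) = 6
Characteristic equation: x² + 6x + 8 = 0, which factors as (x - (-2))(x - (-4)) = 0.
Roots r₁ = -2, r₂ = -4 (distinct).
General solution: x(n) = A·(-2)^n + B·(-4)^n.
From x(0) = -2: A + B = -2.
From x(1) = 6: -2A - 4B = 6.
Solving: A = -1, B = -1.
So x(n) = - \left(-2\right)^{n} - \left(-4\right)^{n}.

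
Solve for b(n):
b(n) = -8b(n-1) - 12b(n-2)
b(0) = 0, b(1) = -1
Characteristic equation: x² + 8x + 12 = 0, which factors as (x - (-6))(x - (-2)) = 0.
Roots r₁ = -6, r₂ = -2 (distinct).
General solution: b(n) = A·(-6)^n + B·(-2)^n.
From b(0) = 0: A + B = 0.
From b(1) = -1: -6A - 2B = -1.
Solving: A = \frac{1}{4}, B = - \frac{1}{4}.
So b(n) = - \frac{\left(-2\right)^{n}}{4} + \frac{\left(-6\right)^{n}}{4}.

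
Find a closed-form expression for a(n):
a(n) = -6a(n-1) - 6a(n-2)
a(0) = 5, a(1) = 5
Characteristic equation: x² + 6x + 6 = 0.
Discriminant Δ = (-6)² + 4·(-6) = 12.
Roots r₁,₂ = (-6 ± √12)/2, so r₁ = -3 + \sqrt{3}, r₂ = -3 - \sqrt{3}.
General solution: a(n) = A·r₁^n + B·r₂^n.
From the initial conditions, A + B = 5 and r₁A + r₂B = 5.
Since r₁ - r₂ = √12: A = (5 - (5)r₂)/√12 = \frac{5}{2} + \frac{10 \sqrt{3}}{3}, and B = 5 - A = \frac{5}{2} - \frac{10 \sqrt{3}}{3}.
So a(n) = \left(\frac{5}{2} + \frac{10 \sqrt{3}}{3}\right)\left(-3 + \sqrt{3}\right)^n + \left(\frac{5}{2} - \frac{10 \sqrt{3}}{3}\right)\left(-3 - \sqrt{3}\right)^n.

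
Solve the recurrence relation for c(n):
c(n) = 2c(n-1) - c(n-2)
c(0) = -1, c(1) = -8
Characteristic equation: x² - 2x + 1 = 0, which is (x - (1))².
Repeated root r = 1.
General solution: c(n) = (A + Bn)·(1)^n.
From c(0) = -1: A = -1.
From c(1) = -8: (A + B)·(1) = -8 ⇒ B = -7.
So c(n) = \left(- 7 n - 1\right) \cdot (1)^n.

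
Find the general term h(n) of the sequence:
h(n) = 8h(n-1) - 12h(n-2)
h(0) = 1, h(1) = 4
Characteristic equation: x² - 8x + 12 = 0, which factors as (x - (6))(x - (2)) = 0.
Roots r₁ = 6, r₂ = 2 (distinct).
General solution: h(n) = A·(6)^n + B·(2)^n.
From h(0) = 1: A + B = 1.
From h(1) = 4: 6A + 2B = 4.
Solving: A = \frac{1}{2}, B = \frac{1}{2}.
So h(n) = \frac{2^{n}}{2} + \frac{6^{n}}{2}.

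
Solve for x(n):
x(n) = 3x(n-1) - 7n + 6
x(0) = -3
First-order linear with linear forcing.
Homogeneous solution: x_h(n) = A·(3)^n.
Try particular x_p(n) = pn + q. Substituting:
  pn + q = 3(p(n-1) + q) - 7n + 6.
Matching the n-coefficient: p = 3p - 7 ⇒ p = \frac{7}{2}.
Matching constants: q = -3p + 3q + 6 ⇒ q = \frac{9}{4}.
General: x(n) = A·(3)^n + \frac{7 n}{2} + \frac{9}{4}.
Apply x(0) = -3: A + \frac{9}{4} = -3 ⇒ A = - \frac{21}{4}.
So x(n) = - \frac{21 \cdot 3^{n}}{4} + \frac{7 n}{2} + \frac{9}{4}.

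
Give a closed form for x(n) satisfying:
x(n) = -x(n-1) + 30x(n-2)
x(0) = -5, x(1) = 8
Characteristic equation: x² + x - 30 = 0, which factors as (x - (-6))(x - (5)) = 0.
Roots r₁ = -6, r₂ = 5 (distinct).
General solution: x(n) = A·(-6)^n + B·(5)^n.
From x(0) = -5: A + B = -5.
From x(1) = 8: -6A + 5B = 8.
Solving: A = -3, B = -2.
So x(n) = - 3 \left(-6\right)^{n} - 2 \cdot 5^{n}.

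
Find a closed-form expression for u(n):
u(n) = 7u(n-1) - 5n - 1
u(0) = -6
First-order linear with linear forcing.
Homogeneous solution: u_h(n) = A·(7)^n.
Try particular u_p(n) = pn + q. Substituting:
  pn + q = 7(p(n-1) + q) - 5n - 1.
Matching the n-coefficient: p = 7p - 5 ⇒ p = \frac{5}{6}.
Matching constants: q = -7p + 7q - 1 ⇒ q = \frac{41}{36}.
General: u(n) = A·(7)^n + \frac{5 n}{6} + \frac{41}{36}.
Apply u(0) = -6: A + \frac{41}{36} = -6 ⇒ A = - \frac{257}{36}.
So u(n) = - \frac{257 \cdot 7^{n}}{36} + \frac{5 n}{6} + \frac{41}{36}.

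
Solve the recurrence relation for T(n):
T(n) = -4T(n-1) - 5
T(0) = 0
First-order linear non-homogeneous.
Homogeneous solution: T_h(n) = A·(-4)^n.
Try constant particular solution T_p = K: K = -4K - 5 ⇒ K = -1.
General: T(n) = A·(-4)^n - 1.
Apply T(0) = 0: A - 1 = 0 ⇒ A = 1.
So T(n) = \left(-4\right)^{n} - 1.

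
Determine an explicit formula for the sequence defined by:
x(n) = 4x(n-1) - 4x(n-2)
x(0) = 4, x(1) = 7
Characteristic equation: x² - 4x + 4 = 0, which is (x - (2))².
Repeated root r = 2.
General solution: x(n) = (A + Bn)·(2)^n.
From x(0) = 4: A = 4.
From x(1) = 7: (A + B)·(2) = 7 ⇒ B = - \frac{1}{2}.
So x(n) = \left(4 - \frac{n}{2}\right) \cdot (2)^n.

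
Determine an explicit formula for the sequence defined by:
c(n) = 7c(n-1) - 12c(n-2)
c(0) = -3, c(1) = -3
Characteristic equation: x² - 7x + 12 = 0, which factors as (x - (3))(x - (4)) = 0.
Roots r₁ = 3, r₂ = 4 (distinct).
General solution: c(n) = A·(3)^n + B·(4)^n.
From c(0) = -3: A + B = -3.
From c(1) = -3: 3A + 4B = -3.
Solving: A = -9, B = 6.
So c(n) = - 9 \cdot 3^{n} + 6 \cdot 4^{n}.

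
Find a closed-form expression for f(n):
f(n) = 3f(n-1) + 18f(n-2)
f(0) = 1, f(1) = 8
Characteristic equation: x² - 3x - 18 = 0, which factors as (x - (-3))(x - (6)) = 0.
Roots r₁ = -3, r₂ = 6 (distinct).
General solution: f(n) = A·(-3)^n + B·(6)^n.
From f(0) = 1: A + B = 1.
From f(1) = 8: -3A + 6B = 8.
Solving: A = - \frac{2}{9}, B = \frac{11}{9}.
So f(n) = - \frac{2 \left(-3\right)^{n}}{9} + \frac{11 \cdot 6^{n}}{9}.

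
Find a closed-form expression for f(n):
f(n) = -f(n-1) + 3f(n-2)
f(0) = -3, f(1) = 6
Characteristic equation: x² + x - 3 = 0.
Discriminant Δ = (-1)² + 4·(3) = 13.
Roots r₁,₂ = (-1 ± √13)/2, so r₁ = - \frac{1}{2} + \frac{\sqrt{13}}{2}, r₂ = - \frac{\sqrt{13}}{2} - \frac{1}{2}.
General solution: f(n) = A·r₁^n + B·r₂^n.
From the initial conditions, A + B = -3 and r₁A + r₂B = 6.
Since r₁ - r₂ = √13: A = (6 - (-3)r₂)/√13 = - \frac{3}{2} + \frac{9 \sqrt{13}}{26}, and B = -3 - A = - \frac{3}{2} - \frac{9 \sqrt{13}}{26}.
So f(n) = \left(- \frac{3}{2} + \frac{9 \sqrt{13}}{26}\right)\left(- \frac{1}{2} + \frac{\sqrt{13}}{2}\right)^n + \left(- \frac{3}{2} - \frac{9 \sqrt{13}}{26}\right)\left(- \frac{\sqrt{13}}{2} - \frac{1}{2}\right)^n.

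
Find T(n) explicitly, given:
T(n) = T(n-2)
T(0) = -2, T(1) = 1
Characteristic equation: x² - 1 = 0, which factors as (x - (1))(x - (-1)) = 0.
Roots r₁ = 1, r₂ = -1 (distinct).
General solution: T(n) = A·(1)^n + B·(-1)^n.
From T(0) = -2: A + B = -2.
From T(1) = 1: A - B = 1.
Solving: A = - \frac{1}{2}, B = - \frac{3}{2}.
So T(n) = - \frac{3 \left(-1\right)^{n}}{2} - \frac{1}{2}.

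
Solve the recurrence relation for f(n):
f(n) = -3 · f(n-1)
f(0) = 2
Pure geometric recurrence with ratio -3.
By induction f(n) = f(0) · (-3)^n = 2 \left(-3\right)^{n}.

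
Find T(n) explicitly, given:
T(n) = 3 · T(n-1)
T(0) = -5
Pure geometric recurrence with ratio 3.
By induction T(n) = T(0) · (3)^n = - 5 \cdot 3^{n}.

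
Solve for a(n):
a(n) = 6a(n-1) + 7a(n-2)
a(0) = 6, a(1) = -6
Characteristic equation: x² - 6x - 7 = 0, which factors as (x - (7))(x - (-1)) = 0.
Roots r₁ = 7, r₂ = -1 (distinct).
General solution: a(n) = A·(7)^n + B·(-1)^n.
From a(0) = 6: A + B = 6.
From a(1) = -6: 7A - B = -6.
Solving: A = 0, B = 6.
So a(n) = 6 \left(-1\right)^{n}.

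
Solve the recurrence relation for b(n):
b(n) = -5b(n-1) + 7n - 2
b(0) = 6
First-order linear with linear forcing.
Homogeneous solution: b_h(n) = A·(-5)^n.
Try particular b_p(n) = pn + q. Substituting:
  pn + q = -5(p(n-1) + q) + 7n - 2.
Matching the n-coefficient: p = -5p + 7 ⇒ p = \frac{7}{6}.
Matching constants: q = 5p - 5q - 2 ⇒ q = \frac{23}{36}.
General: b(n) = A·(-5)^n + \frac{7 n}{6} + \frac{23}{36}.
Apply b(0) = 6: A + \frac{23}{36} = 6 ⇒ A = \frac{193}{36}.
So b(n) = \frac{193 \left(-5\right)^{n}}{36} + \frac{7 n}{6} + \frac{23}{36}.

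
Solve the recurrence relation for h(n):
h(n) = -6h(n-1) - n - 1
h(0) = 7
First-order linear with linear forcing.
Homogeneous solution: h_h(n) = A·(-6)^n.
Try particular h_p(n) = pn + q. Substituting:
  pn + q = -6(p(n-1) + q) - n - 1.
Matching the n-coefficient: p = -6p - 1 ⇒ p = - \frac{1}{7}.
Matching constants: q = 6p - 6q - 1 ⇒ q = - \frac{13}{49}.
General: h(n) = A·(-6)^n - \frac{n}{7} - \frac{13}{49}.
Apply h(0) = 7: A - \frac{13}{49} = 7 ⇒ A = \frac{356}{49}.
So h(n) = \frac{356 \left(-6\right)^{n}}{49} - \frac{n}{7} - \frac{13}{49}.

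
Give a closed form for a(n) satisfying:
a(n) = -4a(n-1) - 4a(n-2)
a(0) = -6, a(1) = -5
Characteristic equation: x² + 4x + 4 = 0, which is (x - (-2))².
Repeated root r = -2.
General solution: a(n) = (A + Bn)·(-2)^n.
From a(0) = -6: A = -6.
From a(1) = -5: (A + B)·(-2) = -5 ⇒ B = \frac{17}{2}.
So a(n) = \left(\frac{17 n}{2} - 6\right) \cdot (-2)^n.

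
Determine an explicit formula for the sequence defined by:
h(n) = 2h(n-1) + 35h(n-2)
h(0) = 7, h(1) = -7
Characteristic equation: x² - 2x - 35 = 0, which factors as (x - (-5))(x - (7)) = 0.
Roots r₁ = -5, r₂ = 7 (distinct).
General solution: h(n) = A·(-5)^n + B·(7)^n.
From h(0) = 7: A + B = 7.
From h(1) = -7: -5A + 7B = -7.
Solving: A = \frac{14}{3}, B = \frac{7}{3}.
So h(n) = \frac{14 \left(-5\right)^{n}}{3} + \frac{7 \cdot 7^{n}}{3}.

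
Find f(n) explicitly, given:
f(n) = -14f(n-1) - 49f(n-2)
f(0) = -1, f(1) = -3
Characteristic equation: x² + 14x + 49 = 0, which is (x - (-7))².
Repeated root r = -7.
General solution: f(n) = (A + Bn)·(-7)^n.
From f(0) = -1: A = -1.
From f(1) = -3: (A + B)·(-7) = -3 ⇒ B = \frac{10}{7}.
So f(n) = \left(\frac{10 n}{7} - 1\right) \cdot (-7)^n.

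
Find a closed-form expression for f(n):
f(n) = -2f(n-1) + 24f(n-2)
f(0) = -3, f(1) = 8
Characteristic equation: x² + 2x - 24 = 0, which factors as (x - (-6))(x - (4)) = 0.
Roots r₁ = -6, r₂ = 4 (distinct).
General solution: f(n) = A·(-6)^n + B·(4)^n.
From f(0) = -3: A + B = -3.
From f(1) = 8: -6A + 4B = 8.
Solving: A = -2, B = -1.
So f(n) = - 2 \left(-6\right)^{n} - 4^{n}.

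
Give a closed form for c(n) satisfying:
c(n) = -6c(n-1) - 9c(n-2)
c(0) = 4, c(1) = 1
Characteristic equation: x² + 6x + 9 = 0, which is (x - (-3))².
Repeated root r = -3.
General solution: c(n) = (A + Bn)·(-3)^n.
From c(0) = 4: A = 4.
From c(1) = 1: (A + B)·(-3) = 1 ⇒ B = - \frac{13}{3}.
So c(n) = \left(4 - \frac{13 n}{3}\right) \cdot (-3)^n.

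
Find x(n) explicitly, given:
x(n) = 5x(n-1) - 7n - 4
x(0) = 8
First-order linear with linear forcing.
Homogeneous solution: x_h(n) = A·(5)^n.
Try particular x_p(n) = pn + q. Substituting:
  pn + q = 5(p(n-1) + q) - 7n - 4.
Matching the n-coefficient: p = 5p - 7 ⇒ p = \frac{7}{4}.
Matching constants: q = -5p + 5q - 4 ⇒ q = \frac{51}{16}.
General: x(n) = A·(5)^n + \frac{7 n}{4} + \frac{51}{16}.
Apply x(0) = 8: A + \frac{51}{16} = 8 ⇒ A = \frac{77}{16}.
So x(n) = \frac{77 \cdot 5^{n}}{16} + \frac{7 n}{4} + \frac{51}{16}.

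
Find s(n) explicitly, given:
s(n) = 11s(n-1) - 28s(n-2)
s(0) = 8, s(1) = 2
Characteristic equation: x² - 11x + 28 = 0, which factors as (x - (7))(x - (4)) = 0.
Roots r₁ = 7, r₂ = 4 (distinct).
General solution: s(n) = A·(7)^n + B·(4)^n.
From s(0) = 8: A + B = 8.
From s(1) = 2: 7A + 4B = 2.
Solving: A = -10, B = 18.
So s(n) = 18 \cdot 4^{n} - 10 \cdot 7^{n}.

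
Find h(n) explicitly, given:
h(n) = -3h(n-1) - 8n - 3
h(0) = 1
First-order linear with linear forcing.
Homogeneous solution: h_h(n) = A·(-3)^n.
Try particular h_p(n) = pn + q. Substituting:
  pn + q = -3(p(n-1) + q) - 8n - 3.
Matching the n-coefficient: p = -3p - 8 ⇒ p = -2.
Matching constants: q = 3p - 3q - 3 ⇒ q = - \frac{9}{4}.
General: h(n) = A·(-3)^n - 2 n - \frac{9}{4}.
Apply h(0) = 1: A - \frac{9}{4} = 1 ⇒ A = \frac{13}{4}.
So h(n) = \frac{13 \left(-3\right)^{n}}{4} - 2 n - \frac{9}{4}.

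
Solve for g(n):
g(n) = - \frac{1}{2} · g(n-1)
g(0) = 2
Pure geometric recurrence with ratio - \frac{1}{2}.
By induction g(n) = g(0) · (- \frac{1}{2})^n = 2 \left(- \frac{1}{2}\right)^{n}.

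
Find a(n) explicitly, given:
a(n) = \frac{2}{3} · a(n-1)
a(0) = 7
Pure geometric recurrence with ratio \frac{2}{3}.
By induction a(n) = a(0) · (\frac{2}{3})^n = 7 \left(\frac{2}{3}\right)^{n}.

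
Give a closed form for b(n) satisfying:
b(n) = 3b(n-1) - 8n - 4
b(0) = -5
First-order linear with linear forcing.
Homogeneous solution: b_h(n) = A·(3)^n.
Try particular b_p(n) = pn + q. Substituting:
  pn + q = 3(p(n-1) + q) - 8n - 4.
Matching the n-coefficient: p = 3p - 8 ⇒ p = 4.
Matching constants: q = -3p + 3q - 4 ⇒ q = 8.
General: b(n) = A·(3)^n + 4 n + 8.
Apply b(0) = -5: A + 8 = -5 ⇒ A = -13.
So b(n) = - 13 \cdot 3^{n} + 4 n + 8.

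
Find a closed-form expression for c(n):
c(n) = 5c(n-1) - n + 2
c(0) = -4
First-order linear with linear forcing.
Homogeneous solution: c_h(n) = A·(5)^n.
Try particular c_p(n) = pn + q. Substituting:
  pn + q = 5(p(n-1) + q) - n + 2.
Matching the n-coefficient: p = 5p - 1 ⇒ p = \frac{1}{4}.
Matching constants: q = -5p + 5q + 2 ⇒ q = - \frac{3}{16}.
General: c(n) = A·(5)^n + \frac{n}{4} - \frac{3}{16}.
Apply c(0) = -4: A - \frac{3}{16} = -4 ⇒ A = - \frac{61}{16}.
So c(n) = - \frac{61 \cdot 5^{n}}{16} + \frac{n}{4} - \frac{3}{16}.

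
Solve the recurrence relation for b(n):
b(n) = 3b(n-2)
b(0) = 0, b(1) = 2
Characteristic equation: x² - 3 = 0.
Discriminant Δ = (0)² + 4·(3) = 12.
Roots r₁,₂ = (0 ± √12)/2, so r₁ = \sqrt{3}, r₂ = - \sqrt{3}.
General solution: b(n) = A·r₁^n + B·r₂^n.
From the initial conditions, A + B = 0 and r₁A + r₂B = 2.
Since r₁ - r₂ = √12: A = (2 - (0)r₂)/√12 = \frac{\sqrt{3}}{3}, and B = 0 - A = - \frac{\sqrt{3}}{3}.
So b(n) = \left(\frac{\sqrt{3}}{3}\right)\left(\sqrt{3}\right)^n + \left(- \frac{\sqrt{3}}{3}\right)\left(- \sqrt{3}\right)^n.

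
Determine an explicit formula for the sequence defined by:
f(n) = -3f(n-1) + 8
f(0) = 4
First-order linear non-homogeneous.
Homogeneous solution: f_h(n) = A·(-3)^n.
Try constant particular solution f_p = K: K = -3K + 8 ⇒ K = 2.
General: f(n) = A·(-3)^n + 2.
Apply f(0) = 4: A + 2 = 4 ⇒ A = 2.
So f(n) = 2 \left(-3\right)^{n} + 2.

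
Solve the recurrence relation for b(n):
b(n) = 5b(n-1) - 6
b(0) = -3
First-order linear non-homogeneous.
Homogeneous solution: b_h(n) = A·(5)^n.
Try constant particular solution b_p = K: K = 5K - 6 ⇒ K = \frac{3}{2}.
General: b(n) = A·(5)^n + \frac{3}{2}.
Apply b(0) = -3: A + \frac{3}{2} = -3 ⇒ A = - \frac{9}{2}.
So b(n) = \frac{3}{2} - \frac{9 \cdot 5^{n}}{2}.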